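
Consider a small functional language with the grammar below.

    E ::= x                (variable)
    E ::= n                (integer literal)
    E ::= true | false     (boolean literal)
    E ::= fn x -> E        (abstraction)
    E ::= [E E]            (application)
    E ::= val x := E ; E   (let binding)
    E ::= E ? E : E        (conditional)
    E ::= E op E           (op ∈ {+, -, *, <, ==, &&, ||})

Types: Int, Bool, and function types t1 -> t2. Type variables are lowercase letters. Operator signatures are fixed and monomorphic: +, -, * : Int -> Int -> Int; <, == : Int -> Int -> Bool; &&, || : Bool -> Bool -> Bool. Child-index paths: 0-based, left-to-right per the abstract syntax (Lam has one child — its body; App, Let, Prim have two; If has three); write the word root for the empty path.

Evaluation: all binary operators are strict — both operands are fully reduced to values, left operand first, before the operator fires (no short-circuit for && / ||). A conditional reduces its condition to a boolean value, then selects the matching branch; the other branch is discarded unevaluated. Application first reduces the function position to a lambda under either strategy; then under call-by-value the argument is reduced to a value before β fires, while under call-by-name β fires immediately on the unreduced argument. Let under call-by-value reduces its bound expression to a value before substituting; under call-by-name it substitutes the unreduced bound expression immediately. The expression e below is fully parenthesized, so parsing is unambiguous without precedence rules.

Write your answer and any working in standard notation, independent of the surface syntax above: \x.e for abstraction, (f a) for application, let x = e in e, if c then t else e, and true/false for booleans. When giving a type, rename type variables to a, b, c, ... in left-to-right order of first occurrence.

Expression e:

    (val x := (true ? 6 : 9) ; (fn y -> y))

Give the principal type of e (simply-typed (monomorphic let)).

Trace:
  unify Bool ~ Bool
  unify Int ~ Int
let x : Int
y : a
\y._ : a -> a

Answer: a -> a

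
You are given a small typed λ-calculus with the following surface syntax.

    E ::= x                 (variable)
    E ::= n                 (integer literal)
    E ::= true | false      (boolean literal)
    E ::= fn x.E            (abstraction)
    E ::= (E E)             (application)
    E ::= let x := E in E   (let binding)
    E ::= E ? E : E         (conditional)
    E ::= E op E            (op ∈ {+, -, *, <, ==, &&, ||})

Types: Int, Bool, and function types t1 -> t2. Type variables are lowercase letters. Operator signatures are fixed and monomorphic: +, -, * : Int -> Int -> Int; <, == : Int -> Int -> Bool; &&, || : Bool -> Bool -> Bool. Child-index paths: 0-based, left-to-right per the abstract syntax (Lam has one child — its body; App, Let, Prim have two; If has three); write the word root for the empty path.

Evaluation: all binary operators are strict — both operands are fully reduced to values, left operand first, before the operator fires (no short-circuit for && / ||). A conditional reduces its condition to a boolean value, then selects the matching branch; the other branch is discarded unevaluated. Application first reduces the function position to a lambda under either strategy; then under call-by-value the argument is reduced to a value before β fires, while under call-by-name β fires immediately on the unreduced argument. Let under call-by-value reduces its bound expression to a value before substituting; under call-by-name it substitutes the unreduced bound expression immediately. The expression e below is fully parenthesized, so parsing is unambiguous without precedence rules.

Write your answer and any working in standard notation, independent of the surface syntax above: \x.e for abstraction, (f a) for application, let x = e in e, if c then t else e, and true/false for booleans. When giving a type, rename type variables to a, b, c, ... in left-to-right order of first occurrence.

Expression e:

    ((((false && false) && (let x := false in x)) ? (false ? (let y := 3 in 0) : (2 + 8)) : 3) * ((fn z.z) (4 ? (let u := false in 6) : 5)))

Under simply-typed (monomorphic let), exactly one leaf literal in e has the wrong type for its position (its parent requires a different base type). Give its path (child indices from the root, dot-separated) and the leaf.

Trace:
  unify Bool ~ Bool
  unify Bool ~ Bool
  unify Bool ~ Bool
let x : Bool
x : Bool
  unify Bool ~ Bool
  unify Bool ~ Bool
  unify Bool ~ Bool
let y : Int
  unify Int ~ Int
  unify Int ~ Int
  unify Int ~ Int
  unify Int ~ Int
  unify Int ~ Int
z : a
\z._ : a -> a
  unify Int ~ Bool
  FAIL: mismatch Int ~ Bool

Answer: 1.1.0 : 4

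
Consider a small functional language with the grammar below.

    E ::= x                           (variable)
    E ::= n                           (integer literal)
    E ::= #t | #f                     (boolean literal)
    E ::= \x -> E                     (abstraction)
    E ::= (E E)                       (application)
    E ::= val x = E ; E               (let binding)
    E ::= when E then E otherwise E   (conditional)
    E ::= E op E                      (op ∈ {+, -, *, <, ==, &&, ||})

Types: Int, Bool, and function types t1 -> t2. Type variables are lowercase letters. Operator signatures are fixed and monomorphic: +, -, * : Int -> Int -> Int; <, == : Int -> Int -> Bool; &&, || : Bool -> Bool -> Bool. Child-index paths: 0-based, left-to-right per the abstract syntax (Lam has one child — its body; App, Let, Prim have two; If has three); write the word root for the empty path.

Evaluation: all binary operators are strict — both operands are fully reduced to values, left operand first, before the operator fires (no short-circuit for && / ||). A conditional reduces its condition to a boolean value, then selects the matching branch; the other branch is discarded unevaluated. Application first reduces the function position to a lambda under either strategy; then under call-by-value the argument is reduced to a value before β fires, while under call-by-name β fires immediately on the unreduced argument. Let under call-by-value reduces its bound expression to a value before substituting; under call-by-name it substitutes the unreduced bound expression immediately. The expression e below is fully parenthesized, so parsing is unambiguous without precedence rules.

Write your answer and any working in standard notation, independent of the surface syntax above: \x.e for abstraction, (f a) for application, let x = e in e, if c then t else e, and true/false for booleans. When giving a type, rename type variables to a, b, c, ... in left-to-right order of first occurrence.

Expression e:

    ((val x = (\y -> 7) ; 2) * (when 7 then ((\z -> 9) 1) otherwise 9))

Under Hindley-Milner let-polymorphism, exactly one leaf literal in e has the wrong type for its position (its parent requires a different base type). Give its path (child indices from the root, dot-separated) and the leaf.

Working:
\y._ : a -> Int
let x : forall. a -> Int
  unify Int ~ Int
  unify Int ~ Bool
  FAIL: mismatch Int ~ Bool

Answer: 1.0 : 7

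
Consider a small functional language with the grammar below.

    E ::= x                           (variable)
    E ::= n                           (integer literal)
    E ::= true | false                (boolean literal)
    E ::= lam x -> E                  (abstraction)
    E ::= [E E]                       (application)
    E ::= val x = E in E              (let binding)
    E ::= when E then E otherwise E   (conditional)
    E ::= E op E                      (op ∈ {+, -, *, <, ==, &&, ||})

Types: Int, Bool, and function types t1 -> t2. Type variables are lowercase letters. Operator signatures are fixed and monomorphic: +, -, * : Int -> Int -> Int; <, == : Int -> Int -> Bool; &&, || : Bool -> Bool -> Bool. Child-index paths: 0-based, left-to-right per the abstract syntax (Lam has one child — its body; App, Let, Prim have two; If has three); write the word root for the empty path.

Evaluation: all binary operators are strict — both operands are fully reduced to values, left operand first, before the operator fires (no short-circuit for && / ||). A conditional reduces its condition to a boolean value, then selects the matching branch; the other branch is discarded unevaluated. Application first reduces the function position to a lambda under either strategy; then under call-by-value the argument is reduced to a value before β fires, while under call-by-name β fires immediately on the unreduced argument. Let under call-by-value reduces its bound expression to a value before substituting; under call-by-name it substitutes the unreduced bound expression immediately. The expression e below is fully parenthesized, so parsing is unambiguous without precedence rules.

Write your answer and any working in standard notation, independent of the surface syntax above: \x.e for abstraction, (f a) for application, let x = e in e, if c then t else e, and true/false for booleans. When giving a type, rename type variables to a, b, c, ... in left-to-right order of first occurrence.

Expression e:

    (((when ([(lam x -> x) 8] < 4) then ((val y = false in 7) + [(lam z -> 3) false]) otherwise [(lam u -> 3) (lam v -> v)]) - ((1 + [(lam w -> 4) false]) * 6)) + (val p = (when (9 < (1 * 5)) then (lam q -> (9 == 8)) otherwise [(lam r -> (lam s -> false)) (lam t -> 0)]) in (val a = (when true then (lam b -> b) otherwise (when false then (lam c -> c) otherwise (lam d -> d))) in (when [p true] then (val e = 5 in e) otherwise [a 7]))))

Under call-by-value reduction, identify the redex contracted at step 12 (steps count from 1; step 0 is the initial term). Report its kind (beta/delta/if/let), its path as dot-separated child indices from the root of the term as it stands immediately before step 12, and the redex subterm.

Derivation:
step 0: (((if (((\x.x) 8) < 4) then ((let y = false in 7) + ((\z.3) false)) else ((\u.3) (\v.v))) - ((1 + ((\w.4) false)) * 6)) + (let p = (if (9 < (1 * 5)) then (\q.(9 == 8)) else ((\r.(\s.false)) (\t.0))) in (let a = (if true then (\b.b) else (if false then (\c.c) else (\d.d))) in (if (p true) then (let e = 5 in e) else (a 7)))))
step 1: [beta@0.0.0.0] (((if (8 < 4) then ((let y = false in 7) + ((\z.3) false)) else ((\u.3) (\v.v))) - ((1 + ((\w.4) false)) * 6)) + (let p = (if (9 < (1 * 5)) then (\q.(9 == 8)) else ((\r.(\s.false)) (\t.0))) in (let a = (if true then (\b.b) else (if false then (\c.c) else (\d.d))) in (if (p true) then (let e = 5 in e) else (a 7)))))
step 2: [delta@0.0.0] (((if false then ((let y = false in 7) + ((\z.3) false)) else ((\u.3) (\v.v))) - ((1 + ((\w.4) false)) * 6)) + (let p = (if (9 < (1 * 5)) then (\q.(9 == 8)) else ((\r.(\s.false)) (\t.0))) in (let a = (if true then (\b.b) else (if false then (\c.c) else (\d.d))) in (if (p true) then (let e = 5 in e) else (a 7)))))
step 3: [if@0.0] ((((\u.3) (\v.v)) - ((1 + ((\w.4) false)) * 6)) + (let p = (if (9 < (1 * 5)) then (\q.(9 == 8)) else ((\r.(\s.false)) (\t.0))) in (let a = (if true then (\b.b) else (if false then (\c.c) else (\d.d))) in (if (p true) then (let e = 5 in e) else (a 7)))))
step 4: [beta@0.0] ((3 - ((1 + ((\w.4) false)) * 6)) + (let p = (if (9 < (1 * 5)) then (\q.(9 == 8)) else ((\r.(\s.false)) (\t.0))) in (let a = (if true then (\b.b) else (if false then (\c.c) else (\d.d))) in (if (p true) then (let e = 5 in e) else (a 7)))))
step 5: [beta@0.1.0.1] ((3 - ((1 + 4) * 6)) + (let p = (if (9 < (1 * 5)) then (\q.(9 == 8)) else ((\r.(\s.false)) (\t.0))) in (let a = (if true then (\b.b) else (if false then (\c.c) else (\d.d))) in (if (p true) then (let e = 5 in e) else (a 7)))))
step 6: [delta@0.1.0] ((3 - (5 * 6)) + (let p = (if (9 < (1 * 5)) then (\q.(9 == 8)) else ((\r.(\s.false)) (\t.0))) in (let a = (if true then (\b.b) else (if false then (\c.c) else (\d.d))) in (if (p true) then (let e = 5 in e) else (a 7)))))
step 7: [delta@0.1] ((3 - 30) + (let p = (if (9 < (1 * 5)) then (\q.(9 == 8)) else ((\r.(\s.false)) (\t.0))) in (let a = (if true then (\b.b) else (if false then (\c.c) else (\d.d))) in (if (p true) then (let e = 5 in e) else (a 7)))))
step 8: [delta@0] (-27 + (let p = (if (9 < (1 * 5)) then (\q.(9 == 8)) else ((\r.(\s.false)) (\t.0))) in (let a = (if true then (\b.b) else (if false then (\c.c) else (\d.d))) in (if (p true) then (let e = 5 in e) else (a 7)))))
step 9: [delta@1.0.0.1] (-27 + (let p = (if (9 < 5) then (\q.(9 == 8)) else ((\r.(\s.false)) (\t.0))) in (let a = (if true then (\b.b) else (if false then (\c.c) else (\d.d))) in (if (p true) then (let e = 5 in e) else (a 7)))))
step 10: [delta@1.0.0] (-27 + (let p = (if false then (\q.(9 == 8)) else ((\r.(\s.false)) (\t.0))) in (let a = (if true then (\b.b) else (if false then (\c.c) else (\d.d))) in (if (p true) then (let e = 5 in e) else (a 7)))))
step 11: [if@1.0] (-27 + (let p = ((\r.(\s.false)) (\t.0)) in (let a = (if true then (\b.b) else (if false then (\c.c) else (\d.d))) in (if (p true) then (let e = 5 in e) else (a 7)))))
step 12: [beta@1.0] (-27 + (let p = (\s.false) in (let a = (if true then (\b.b) else (if false then (\c.c) else (\d.d))) in (if (p true) then (let e = 5 in e) else (a 7)))))

Answer: beta at 1.0 : ((\r.(\s.false)) (\t.0))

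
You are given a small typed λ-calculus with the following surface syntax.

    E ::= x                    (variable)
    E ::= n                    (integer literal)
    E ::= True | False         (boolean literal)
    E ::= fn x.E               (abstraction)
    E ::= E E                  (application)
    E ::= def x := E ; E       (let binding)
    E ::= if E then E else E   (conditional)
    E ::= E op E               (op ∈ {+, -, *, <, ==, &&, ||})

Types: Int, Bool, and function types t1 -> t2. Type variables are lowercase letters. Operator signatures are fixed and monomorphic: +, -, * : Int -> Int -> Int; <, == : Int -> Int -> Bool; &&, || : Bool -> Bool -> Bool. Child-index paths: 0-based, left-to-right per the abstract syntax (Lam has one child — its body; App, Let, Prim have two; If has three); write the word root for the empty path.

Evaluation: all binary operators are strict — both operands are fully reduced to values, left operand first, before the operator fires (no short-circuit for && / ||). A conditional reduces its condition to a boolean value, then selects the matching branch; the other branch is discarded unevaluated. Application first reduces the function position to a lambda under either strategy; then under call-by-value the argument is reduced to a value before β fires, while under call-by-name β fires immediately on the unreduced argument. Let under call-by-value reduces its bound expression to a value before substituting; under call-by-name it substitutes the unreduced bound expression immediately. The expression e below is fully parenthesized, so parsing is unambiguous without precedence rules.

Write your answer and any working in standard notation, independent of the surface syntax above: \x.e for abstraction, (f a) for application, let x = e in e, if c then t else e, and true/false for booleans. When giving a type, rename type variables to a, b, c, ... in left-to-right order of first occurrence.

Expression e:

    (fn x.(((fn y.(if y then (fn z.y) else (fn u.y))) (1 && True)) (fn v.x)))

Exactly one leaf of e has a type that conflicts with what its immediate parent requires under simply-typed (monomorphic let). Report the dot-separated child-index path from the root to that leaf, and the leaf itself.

Trace:
y : b
  unify b ~ Bool
y : Bool
\z._ : c -> Bool
y : Bool
\u._ : d -> Bool
  unify c -> Bool ~ d -> Bool
  unify c ~ d
  unify Bool ~ Bool
\y._ : Bool -> d -> Bool
  unify Int ~ Bool
  FAIL: mismatch Int ~ Bool

Answer: 0.0.1.0 : 1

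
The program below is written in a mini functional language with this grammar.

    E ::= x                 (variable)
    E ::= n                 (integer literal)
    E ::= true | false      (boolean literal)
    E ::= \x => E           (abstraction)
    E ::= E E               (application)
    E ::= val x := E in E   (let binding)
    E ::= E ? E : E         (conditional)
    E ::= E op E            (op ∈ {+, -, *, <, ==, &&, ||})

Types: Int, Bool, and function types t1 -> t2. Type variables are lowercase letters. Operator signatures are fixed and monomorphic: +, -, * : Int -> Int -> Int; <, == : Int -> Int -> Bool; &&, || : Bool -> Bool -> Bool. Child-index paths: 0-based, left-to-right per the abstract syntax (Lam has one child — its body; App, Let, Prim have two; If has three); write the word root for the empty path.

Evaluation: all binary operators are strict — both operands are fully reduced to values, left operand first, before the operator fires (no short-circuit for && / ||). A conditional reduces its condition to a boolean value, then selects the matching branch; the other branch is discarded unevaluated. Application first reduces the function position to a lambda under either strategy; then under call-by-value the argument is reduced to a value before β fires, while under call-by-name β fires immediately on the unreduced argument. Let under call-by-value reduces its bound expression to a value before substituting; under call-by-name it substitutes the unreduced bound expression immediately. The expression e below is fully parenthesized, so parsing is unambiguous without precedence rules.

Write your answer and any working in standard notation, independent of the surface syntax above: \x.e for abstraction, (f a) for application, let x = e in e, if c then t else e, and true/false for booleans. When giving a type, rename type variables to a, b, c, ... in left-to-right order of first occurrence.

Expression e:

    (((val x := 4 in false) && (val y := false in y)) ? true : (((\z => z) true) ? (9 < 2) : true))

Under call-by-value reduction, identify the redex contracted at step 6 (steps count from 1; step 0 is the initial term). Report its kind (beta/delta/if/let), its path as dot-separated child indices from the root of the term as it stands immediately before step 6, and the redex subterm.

Working:
step 0: (if ((let x = 4 in false) && (let y = false in y)) then true else (if ((\z.z) true) then (9 < 2) else true))
step 1: [let@0.0] (if (false && (let y = false in y)) then true else (if ((\z.z) true) then (9 < 2) else true))
step 2: [let@0.1] (if (false && false) then true else (if ((\z.z) true) then (9 < 2) else true))
step 3: [delta@0] (if false then true else (if ((\z.z) true) then (9 < 2) else true))
step 4: [if@root] (if ((\z.z) true) then (9 < 2) else true)
step 5: [beta@0] (if true then (9 < 2) else true)
step 6: [if@root] (9 < 2)

Answer: if at root : (if true then (9 < 2) else true)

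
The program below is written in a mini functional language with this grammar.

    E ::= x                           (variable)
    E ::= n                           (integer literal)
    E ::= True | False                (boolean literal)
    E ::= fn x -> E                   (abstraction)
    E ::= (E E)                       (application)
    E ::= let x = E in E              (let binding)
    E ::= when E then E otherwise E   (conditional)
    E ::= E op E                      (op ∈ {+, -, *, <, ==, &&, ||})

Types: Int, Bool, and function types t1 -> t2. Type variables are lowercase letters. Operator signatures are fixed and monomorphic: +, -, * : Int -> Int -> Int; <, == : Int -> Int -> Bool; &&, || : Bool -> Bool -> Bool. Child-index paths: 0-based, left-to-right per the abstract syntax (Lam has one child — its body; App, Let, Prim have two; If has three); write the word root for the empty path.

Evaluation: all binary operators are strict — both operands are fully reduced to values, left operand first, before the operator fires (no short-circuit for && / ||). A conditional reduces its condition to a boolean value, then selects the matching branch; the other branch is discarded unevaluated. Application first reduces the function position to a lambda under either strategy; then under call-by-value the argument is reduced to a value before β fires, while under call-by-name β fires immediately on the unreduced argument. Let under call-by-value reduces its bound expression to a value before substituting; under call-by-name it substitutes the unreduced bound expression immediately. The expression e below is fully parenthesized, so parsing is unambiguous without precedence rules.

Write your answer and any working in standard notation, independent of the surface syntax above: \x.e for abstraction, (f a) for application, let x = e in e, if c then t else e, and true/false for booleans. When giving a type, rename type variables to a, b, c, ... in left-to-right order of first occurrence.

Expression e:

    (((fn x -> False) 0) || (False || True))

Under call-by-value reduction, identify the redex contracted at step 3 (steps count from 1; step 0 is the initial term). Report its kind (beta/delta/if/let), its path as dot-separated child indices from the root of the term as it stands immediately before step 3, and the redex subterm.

Answer: delta at root : (false || true)

Derivation:
step 0: (((\x.false) 0) || (false || true))
step 1: [beta@0] (false || (false || true))
step 2: [delta@1] (false || true)
step 3: [delta@root] true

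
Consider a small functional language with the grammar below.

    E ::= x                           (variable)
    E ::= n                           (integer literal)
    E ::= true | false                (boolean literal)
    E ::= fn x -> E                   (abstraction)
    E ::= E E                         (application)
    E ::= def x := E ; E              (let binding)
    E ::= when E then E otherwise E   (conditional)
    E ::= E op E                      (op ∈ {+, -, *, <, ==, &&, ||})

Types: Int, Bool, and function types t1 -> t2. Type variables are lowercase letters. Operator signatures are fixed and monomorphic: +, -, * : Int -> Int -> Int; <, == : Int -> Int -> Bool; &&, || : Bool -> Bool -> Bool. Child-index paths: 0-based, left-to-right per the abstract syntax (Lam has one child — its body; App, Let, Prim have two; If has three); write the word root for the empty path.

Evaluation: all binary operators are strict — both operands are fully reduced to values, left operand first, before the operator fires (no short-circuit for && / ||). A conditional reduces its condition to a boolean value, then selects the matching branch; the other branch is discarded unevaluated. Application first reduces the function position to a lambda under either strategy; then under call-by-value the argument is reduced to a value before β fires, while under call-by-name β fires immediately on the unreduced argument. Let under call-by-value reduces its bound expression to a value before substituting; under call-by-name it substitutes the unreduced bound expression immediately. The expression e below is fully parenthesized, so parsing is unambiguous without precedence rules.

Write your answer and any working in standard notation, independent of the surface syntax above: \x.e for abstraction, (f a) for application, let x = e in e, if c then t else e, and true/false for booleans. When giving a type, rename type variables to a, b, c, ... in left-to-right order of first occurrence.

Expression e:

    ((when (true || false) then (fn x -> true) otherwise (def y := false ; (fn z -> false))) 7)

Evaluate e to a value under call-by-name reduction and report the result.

Answer: true

Trace:
step 0: ((if (true || false) then (\x.true) else (let y = false in (\z.false))) 7)
step 1: [delta@0.0] ((if true then (\x.true) else (let y = false in (\z.false))) 7)
step 2: [if@0] ((\x.true) 7)
step 3: [beta@root] true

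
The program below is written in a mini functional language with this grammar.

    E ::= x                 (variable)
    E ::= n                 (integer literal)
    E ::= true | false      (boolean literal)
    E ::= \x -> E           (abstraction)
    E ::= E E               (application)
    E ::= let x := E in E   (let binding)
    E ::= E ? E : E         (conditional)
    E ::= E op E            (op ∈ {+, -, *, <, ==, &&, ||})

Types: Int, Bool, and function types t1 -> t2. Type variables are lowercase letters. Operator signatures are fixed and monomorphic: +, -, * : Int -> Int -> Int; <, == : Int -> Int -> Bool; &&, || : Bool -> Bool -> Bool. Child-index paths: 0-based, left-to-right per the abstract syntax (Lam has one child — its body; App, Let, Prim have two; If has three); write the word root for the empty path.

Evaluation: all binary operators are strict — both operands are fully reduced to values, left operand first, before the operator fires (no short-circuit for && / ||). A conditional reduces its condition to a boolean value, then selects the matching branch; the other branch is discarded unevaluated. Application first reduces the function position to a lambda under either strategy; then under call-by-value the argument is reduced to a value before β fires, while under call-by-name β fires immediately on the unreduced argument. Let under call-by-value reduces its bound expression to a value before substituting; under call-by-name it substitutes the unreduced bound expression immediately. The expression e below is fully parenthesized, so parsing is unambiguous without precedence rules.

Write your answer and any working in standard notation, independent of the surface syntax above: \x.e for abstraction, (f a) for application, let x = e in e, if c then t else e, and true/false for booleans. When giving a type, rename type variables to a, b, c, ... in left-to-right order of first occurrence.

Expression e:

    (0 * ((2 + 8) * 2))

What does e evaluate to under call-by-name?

Answer: 0

Working:
step 0: (0 * ((2 + 8) * 2))
step 1: [delta@1.0] (0 * (10 * 2))
step 2: [delta@1] (0 * 20)
step 3: [delta@root] 0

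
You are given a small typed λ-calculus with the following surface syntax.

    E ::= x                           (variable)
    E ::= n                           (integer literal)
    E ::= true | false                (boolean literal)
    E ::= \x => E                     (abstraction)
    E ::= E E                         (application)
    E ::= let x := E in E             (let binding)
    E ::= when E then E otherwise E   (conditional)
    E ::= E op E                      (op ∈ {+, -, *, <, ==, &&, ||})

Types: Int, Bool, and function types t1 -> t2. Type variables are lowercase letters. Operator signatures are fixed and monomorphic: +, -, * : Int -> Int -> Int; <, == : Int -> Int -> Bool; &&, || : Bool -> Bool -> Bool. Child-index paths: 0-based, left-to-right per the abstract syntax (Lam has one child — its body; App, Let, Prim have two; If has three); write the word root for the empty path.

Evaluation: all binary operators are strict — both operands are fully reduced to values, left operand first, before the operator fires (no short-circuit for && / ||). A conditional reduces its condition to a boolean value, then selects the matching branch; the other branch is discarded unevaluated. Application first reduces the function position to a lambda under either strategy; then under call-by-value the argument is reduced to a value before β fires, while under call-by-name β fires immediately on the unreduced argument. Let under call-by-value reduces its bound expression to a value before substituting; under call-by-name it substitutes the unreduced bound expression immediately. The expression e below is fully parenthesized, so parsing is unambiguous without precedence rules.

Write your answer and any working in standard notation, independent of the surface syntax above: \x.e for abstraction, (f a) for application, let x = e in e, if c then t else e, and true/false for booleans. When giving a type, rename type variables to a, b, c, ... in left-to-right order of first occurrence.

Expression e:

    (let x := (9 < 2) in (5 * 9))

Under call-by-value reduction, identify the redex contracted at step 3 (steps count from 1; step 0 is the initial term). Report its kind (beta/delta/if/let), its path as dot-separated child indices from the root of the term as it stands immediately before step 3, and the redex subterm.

Derivation:
step 0: (let x = (9 < 2) in (5 * 9))
step 1: [delta@0] (let x = false in (5 * 9))
step 2: [let@root] (5 * 9)
step 3: [delta@root] 45

Answer: delta at root : (5 * 9)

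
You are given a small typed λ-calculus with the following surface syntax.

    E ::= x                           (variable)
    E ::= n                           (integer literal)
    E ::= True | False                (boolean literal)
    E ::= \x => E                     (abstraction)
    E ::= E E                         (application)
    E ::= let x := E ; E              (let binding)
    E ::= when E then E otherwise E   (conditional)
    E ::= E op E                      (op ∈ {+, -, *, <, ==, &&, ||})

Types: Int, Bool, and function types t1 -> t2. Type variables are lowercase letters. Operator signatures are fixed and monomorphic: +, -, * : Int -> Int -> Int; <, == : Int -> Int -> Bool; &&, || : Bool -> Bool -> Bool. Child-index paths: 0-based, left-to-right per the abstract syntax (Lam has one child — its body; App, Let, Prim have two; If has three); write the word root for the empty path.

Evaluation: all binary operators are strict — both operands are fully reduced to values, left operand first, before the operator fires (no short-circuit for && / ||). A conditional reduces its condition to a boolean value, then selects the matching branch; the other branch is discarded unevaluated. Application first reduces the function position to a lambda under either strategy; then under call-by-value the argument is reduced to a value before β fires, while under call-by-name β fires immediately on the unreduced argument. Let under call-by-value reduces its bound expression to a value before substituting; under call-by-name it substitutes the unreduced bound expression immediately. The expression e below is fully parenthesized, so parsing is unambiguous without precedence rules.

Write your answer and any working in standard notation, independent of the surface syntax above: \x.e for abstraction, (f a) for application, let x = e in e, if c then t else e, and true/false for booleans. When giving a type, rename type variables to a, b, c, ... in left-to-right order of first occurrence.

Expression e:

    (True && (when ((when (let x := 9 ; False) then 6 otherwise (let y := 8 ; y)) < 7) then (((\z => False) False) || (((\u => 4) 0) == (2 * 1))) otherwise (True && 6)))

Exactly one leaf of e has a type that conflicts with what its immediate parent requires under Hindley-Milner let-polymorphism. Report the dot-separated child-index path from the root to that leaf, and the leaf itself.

Answer: 1.2.1 : 6

Trace:
  unify Bool ~ Bool
let x : Int
  unify Bool ~ Bool
let y : Int
y : Int
  unify Int ~ Int
  unify Int ~ Int
  unify Int ~ Int
  unify Bool ~ Bool
\z._ : a -> Bool
  unify a -> Bool ~ Bool -> b
  unify a ~ Bool
  unify Bool ~ b
_ _ : Bool
  unify Bool ~ Bool
\u._ : c -> Int
  unify c -> Int ~ Int -> d
  unify c ~ Int
  unify Int ~ d
_ _ : Int
  unify Int ~ Int
  unify Int ~ Int
  unify Int ~ Int
  unify Int ~ Int
  unify Bool ~ Bool
  unify Bool ~ Bool
  unify Int ~ Bool
  FAIL: mismatch Int ~ Bool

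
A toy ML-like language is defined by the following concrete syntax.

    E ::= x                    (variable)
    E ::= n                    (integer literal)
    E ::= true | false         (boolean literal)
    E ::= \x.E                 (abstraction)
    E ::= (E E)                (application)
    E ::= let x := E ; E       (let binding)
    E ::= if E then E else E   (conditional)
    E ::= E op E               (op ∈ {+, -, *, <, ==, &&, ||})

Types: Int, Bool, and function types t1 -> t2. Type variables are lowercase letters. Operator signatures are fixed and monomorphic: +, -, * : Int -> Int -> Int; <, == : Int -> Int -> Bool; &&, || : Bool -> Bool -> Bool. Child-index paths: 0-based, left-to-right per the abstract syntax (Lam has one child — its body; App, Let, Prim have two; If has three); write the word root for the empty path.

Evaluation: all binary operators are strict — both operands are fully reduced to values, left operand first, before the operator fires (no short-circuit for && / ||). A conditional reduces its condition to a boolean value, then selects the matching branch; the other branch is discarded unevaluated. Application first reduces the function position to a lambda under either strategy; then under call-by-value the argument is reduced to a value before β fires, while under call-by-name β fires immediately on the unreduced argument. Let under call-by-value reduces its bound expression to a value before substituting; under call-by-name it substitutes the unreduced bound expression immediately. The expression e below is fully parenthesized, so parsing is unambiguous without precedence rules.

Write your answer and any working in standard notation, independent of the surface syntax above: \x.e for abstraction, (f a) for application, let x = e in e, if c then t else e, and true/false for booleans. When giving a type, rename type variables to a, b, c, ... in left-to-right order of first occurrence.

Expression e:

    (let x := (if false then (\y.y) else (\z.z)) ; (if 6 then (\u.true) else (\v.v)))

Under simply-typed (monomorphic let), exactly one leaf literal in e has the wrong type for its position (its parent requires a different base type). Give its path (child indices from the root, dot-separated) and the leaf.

Working:
  unify Bool ~ Bool
y : a
\y._ : a -> a
z : b
\z._ : b -> b
  unify a -> a ~ b -> b
  unify a ~ b
  unify b ~ b
let x : b -> b
  unify Int ~ Bool
  FAIL: mismatch Int ~ Bool

Answer: 1.0 : 6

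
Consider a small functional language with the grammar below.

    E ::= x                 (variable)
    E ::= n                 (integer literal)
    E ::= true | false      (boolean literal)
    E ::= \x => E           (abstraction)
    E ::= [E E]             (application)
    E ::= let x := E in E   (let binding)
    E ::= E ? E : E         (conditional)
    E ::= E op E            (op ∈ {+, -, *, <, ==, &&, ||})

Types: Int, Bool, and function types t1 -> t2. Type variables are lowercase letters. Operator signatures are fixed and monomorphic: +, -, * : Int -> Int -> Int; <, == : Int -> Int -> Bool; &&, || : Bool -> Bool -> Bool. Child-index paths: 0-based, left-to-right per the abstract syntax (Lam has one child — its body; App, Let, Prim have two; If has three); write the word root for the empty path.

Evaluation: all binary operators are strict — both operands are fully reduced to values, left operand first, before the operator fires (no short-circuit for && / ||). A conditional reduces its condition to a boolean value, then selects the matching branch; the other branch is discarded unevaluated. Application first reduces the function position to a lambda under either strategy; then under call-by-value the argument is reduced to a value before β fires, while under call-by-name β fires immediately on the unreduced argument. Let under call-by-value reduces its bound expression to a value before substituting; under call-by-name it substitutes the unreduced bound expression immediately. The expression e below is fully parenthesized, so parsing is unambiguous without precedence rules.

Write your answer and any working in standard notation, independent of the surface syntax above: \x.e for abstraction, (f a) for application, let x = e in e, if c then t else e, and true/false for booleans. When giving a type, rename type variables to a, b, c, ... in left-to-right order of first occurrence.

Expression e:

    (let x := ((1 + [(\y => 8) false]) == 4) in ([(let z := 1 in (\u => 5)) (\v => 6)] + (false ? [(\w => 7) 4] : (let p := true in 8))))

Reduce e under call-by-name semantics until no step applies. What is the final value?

Derivation:
step 0: (let x = ((1 + ((\y.8) false)) == 4) in (((let z = 1 in (\u.5)) (\v.6)) + (if false then ((\w.7) 4) else (let p = true in 8))))
step 1: [let@root] (((let z = 1 in (\u.5)) (\v.6)) + (if false then ((\w.7) 4) else (let p = true in 8)))
step 2: [let@0.0] (((\u.5) (\v.6)) + (if false then ((\w.7) 4) else (let p = true in 8)))
step 3: [beta@0] (5 + (if false then ((\w.7) 4) else (let p = true in 8)))
step 4: [if@1] (5 + (let p = true in 8))
step 5: [let@1] (5 + 8)
step 6: [delta@root] 13

Answer: 13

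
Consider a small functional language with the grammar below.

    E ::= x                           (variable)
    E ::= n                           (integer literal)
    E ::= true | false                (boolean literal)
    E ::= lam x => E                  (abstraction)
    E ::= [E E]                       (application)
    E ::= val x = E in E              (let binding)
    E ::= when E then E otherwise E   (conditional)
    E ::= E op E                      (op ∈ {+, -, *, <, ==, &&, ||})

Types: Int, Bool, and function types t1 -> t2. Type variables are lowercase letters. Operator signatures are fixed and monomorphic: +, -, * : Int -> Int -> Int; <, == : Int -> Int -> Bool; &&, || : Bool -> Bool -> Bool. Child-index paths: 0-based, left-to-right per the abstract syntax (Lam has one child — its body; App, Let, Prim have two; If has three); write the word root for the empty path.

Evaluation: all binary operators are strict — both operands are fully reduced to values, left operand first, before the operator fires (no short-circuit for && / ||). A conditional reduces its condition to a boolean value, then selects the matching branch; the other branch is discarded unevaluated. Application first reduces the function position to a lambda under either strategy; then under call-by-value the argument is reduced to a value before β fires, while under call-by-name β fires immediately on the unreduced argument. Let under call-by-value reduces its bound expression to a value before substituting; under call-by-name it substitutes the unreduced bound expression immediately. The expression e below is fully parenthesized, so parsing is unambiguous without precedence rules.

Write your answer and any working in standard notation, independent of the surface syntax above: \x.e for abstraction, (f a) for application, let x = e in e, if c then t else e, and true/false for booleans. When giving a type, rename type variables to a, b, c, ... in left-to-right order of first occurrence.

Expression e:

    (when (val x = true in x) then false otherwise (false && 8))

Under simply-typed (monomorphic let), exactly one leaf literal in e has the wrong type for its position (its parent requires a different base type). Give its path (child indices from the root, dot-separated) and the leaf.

Trace:
let x : Bool
x : Bool
  unify Bool ~ Bool
  unify Bool ~ Bool
  unify Int ~ Bool
  FAIL: mismatch Int ~ Bool

Answer: 2.1 : 8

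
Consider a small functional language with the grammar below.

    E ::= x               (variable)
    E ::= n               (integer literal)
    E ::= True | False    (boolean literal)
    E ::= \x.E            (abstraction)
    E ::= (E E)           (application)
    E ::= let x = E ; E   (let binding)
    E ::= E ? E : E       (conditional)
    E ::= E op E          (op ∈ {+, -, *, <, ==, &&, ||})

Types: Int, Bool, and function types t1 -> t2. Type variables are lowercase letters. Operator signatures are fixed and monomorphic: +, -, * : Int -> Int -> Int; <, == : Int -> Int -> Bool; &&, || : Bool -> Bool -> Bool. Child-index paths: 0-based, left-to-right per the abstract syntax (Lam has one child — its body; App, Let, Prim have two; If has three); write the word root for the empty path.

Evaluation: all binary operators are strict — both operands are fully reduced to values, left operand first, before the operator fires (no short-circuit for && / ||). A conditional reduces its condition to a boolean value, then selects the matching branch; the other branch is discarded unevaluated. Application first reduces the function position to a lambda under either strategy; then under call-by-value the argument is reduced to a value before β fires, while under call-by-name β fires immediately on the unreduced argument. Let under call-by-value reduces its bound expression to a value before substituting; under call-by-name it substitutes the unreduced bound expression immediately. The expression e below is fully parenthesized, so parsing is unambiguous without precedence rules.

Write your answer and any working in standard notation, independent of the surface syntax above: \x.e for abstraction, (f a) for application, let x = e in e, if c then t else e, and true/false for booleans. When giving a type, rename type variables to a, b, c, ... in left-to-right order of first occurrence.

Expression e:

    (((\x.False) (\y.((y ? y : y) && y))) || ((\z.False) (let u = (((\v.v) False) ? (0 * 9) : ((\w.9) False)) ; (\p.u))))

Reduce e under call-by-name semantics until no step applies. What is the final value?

Answer: false

Trace:
step 0: (((\x.false) (\y.((if y then y else y) && y))) || ((\z.false) (let u = (if ((\v.v) false) then (0 * 9) else ((\w.9) false)) in (\p.u))))
step 1: [beta@0] (false || ((\z.false) (let u = (if ((\v.v) false) then (0 * 9) else ((\w.9) false)) in (\p.u))))
step 2: [beta@1] (false || false)
step 3: [delta@root] false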